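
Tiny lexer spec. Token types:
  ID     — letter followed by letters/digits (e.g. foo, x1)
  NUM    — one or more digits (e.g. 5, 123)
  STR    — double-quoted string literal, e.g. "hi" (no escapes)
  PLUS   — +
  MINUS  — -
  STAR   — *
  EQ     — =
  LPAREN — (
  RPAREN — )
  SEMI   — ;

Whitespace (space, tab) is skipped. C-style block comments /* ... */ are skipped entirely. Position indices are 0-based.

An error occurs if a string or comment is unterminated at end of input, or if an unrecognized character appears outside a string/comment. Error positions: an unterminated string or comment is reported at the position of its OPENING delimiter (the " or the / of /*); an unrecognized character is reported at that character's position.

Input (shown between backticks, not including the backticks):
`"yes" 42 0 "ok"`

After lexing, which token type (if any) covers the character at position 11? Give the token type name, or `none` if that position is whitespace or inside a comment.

Answer: STR

Derivation:
pos=0: enter STRING mode
pos=0: emit STR "yes" (now at pos=5)
pos=6: emit NUM '42' (now at pos=8)
pos=9: emit NUM '0' (now at pos=10)
pos=11: enter STRING mode
pos=11: emit STR "ok" (now at pos=15)
DONE. 4 tokens: [STR, NUM, NUM, STR]
Position 11: char is '"' -> STR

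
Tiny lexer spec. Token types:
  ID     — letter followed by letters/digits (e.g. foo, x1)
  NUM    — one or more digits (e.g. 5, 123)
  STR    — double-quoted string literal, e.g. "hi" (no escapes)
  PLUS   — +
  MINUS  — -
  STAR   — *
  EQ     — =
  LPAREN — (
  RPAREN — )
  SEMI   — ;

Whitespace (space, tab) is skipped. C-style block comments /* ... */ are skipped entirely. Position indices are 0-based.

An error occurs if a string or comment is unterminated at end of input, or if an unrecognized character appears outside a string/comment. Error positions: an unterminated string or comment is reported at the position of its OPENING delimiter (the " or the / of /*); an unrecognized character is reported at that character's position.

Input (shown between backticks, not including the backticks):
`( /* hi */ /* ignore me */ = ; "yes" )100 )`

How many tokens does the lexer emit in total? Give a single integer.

Answer: 7

Derivation:
pos=0: emit LPAREN '('
pos=2: enter COMMENT mode (saw '/*')
exit COMMENT mode (now at pos=10)
pos=11: enter COMMENT mode (saw '/*')
exit COMMENT mode (now at pos=26)
pos=27: emit EQ '='
pos=29: emit SEMI ';'
pos=31: enter STRING mode
pos=31: emit STR "yes" (now at pos=36)
pos=37: emit RPAREN ')'
pos=38: emit NUM '100' (now at pos=41)
pos=42: emit RPAREN ')'
DONE. 7 tokens: [LPAREN, EQ, SEMI, STR, RPAREN, NUM, RPAREN]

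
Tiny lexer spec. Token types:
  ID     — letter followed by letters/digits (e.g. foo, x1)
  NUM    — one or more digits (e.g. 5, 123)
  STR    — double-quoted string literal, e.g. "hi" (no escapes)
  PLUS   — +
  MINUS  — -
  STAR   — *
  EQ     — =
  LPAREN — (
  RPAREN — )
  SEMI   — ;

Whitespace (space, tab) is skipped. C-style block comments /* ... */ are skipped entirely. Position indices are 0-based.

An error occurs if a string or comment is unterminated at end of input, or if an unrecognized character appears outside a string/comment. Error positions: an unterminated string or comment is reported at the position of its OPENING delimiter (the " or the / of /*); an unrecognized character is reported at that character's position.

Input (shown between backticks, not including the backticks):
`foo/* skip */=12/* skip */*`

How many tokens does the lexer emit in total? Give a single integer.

Answer: 4

Derivation:
pos=0: emit ID 'foo' (now at pos=3)
pos=3: enter COMMENT mode (saw '/*')
exit COMMENT mode (now at pos=13)
pos=13: emit EQ '='
pos=14: emit NUM '12' (now at pos=16)
pos=16: enter COMMENT mode (saw '/*')
exit COMMENT mode (now at pos=26)
pos=26: emit STAR '*'
DONE. 4 tokens: [ID, EQ, NUM, STAR]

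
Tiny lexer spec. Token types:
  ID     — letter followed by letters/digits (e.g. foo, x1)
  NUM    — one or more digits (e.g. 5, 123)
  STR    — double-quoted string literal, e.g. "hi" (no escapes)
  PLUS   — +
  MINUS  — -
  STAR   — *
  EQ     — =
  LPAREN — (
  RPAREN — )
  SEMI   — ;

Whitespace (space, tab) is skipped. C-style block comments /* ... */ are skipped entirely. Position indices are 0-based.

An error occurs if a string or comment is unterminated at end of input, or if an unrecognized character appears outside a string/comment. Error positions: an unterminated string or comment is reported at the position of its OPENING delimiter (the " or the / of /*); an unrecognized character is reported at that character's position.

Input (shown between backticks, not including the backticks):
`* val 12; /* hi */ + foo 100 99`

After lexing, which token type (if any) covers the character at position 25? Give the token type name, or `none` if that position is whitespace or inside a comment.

pos=0: emit STAR '*'
pos=2: emit ID 'val' (now at pos=5)
pos=6: emit NUM '12' (now at pos=8)
pos=8: emit SEMI ';'
pos=10: enter COMMENT mode (saw '/*')
exit COMMENT mode (now at pos=18)
pos=19: emit PLUS '+'
pos=21: emit ID 'foo' (now at pos=24)
pos=25: emit NUM '100' (now at pos=28)
pos=29: emit NUM '99' (now at pos=31)
DONE. 8 tokens: [STAR, ID, NUM, SEMI, PLUS, ID, NUM, NUM]
Position 25: char is '1' -> NUM

Answer: NUM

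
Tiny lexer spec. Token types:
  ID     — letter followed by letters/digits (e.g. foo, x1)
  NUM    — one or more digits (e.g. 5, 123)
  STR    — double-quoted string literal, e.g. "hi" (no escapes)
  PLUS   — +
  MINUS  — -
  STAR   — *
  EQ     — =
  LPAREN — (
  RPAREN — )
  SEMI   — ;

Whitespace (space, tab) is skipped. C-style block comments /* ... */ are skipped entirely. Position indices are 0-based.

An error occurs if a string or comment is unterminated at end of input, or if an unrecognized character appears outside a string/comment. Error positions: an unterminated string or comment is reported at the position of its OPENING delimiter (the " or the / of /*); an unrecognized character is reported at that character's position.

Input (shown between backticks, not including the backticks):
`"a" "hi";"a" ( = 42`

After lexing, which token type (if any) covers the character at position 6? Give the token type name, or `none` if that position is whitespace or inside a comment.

Answer: STR

Derivation:
pos=0: enter STRING mode
pos=0: emit STR "a" (now at pos=3)
pos=4: enter STRING mode
pos=4: emit STR "hi" (now at pos=8)
pos=8: emit SEMI ';'
pos=9: enter STRING mode
pos=9: emit STR "a" (now at pos=12)
pos=13: emit LPAREN '('
pos=15: emit EQ '='
pos=17: emit NUM '42' (now at pos=19)
DONE. 7 tokens: [STR, STR, SEMI, STR, LPAREN, EQ, NUM]
Position 6: char is 'i' -> STR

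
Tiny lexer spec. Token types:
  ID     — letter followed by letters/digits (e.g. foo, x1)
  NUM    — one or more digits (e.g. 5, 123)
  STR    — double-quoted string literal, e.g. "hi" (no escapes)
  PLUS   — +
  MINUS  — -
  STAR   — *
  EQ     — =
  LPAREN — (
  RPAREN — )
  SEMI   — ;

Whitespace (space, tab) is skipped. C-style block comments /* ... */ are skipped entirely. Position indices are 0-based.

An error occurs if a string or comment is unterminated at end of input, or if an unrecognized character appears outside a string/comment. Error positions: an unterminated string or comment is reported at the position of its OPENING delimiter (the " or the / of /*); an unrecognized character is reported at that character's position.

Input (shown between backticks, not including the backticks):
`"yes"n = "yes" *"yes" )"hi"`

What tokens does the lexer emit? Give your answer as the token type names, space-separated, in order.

pos=0: enter STRING mode
pos=0: emit STR "yes" (now at pos=5)
pos=5: emit ID 'n' (now at pos=6)
pos=7: emit EQ '='
pos=9: enter STRING mode
pos=9: emit STR "yes" (now at pos=14)
pos=15: emit STAR '*'
pos=16: enter STRING mode
pos=16: emit STR "yes" (now at pos=21)
pos=22: emit RPAREN ')'
pos=23: enter STRING mode
pos=23: emit STR "hi" (now at pos=27)
DONE. 8 tokens: [STR, ID, EQ, STR, STAR, STR, RPAREN, STR]

Answer: STR ID EQ STR STAR STR RPAREN STR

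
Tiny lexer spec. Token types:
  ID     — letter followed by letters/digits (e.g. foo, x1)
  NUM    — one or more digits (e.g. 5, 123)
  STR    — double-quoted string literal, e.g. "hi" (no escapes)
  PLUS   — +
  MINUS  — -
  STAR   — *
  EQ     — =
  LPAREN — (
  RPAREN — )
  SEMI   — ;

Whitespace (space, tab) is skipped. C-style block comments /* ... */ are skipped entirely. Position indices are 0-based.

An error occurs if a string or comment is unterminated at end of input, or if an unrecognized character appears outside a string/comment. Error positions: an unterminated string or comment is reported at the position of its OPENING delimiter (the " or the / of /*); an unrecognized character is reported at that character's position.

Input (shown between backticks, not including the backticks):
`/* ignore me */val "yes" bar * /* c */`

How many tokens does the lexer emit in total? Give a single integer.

pos=0: enter COMMENT mode (saw '/*')
exit COMMENT mode (now at pos=15)
pos=15: emit ID 'val' (now at pos=18)
pos=19: enter STRING mode
pos=19: emit STR "yes" (now at pos=24)
pos=25: emit ID 'bar' (now at pos=28)
pos=29: emit STAR '*'
pos=31: enter COMMENT mode (saw '/*')
exit COMMENT mode (now at pos=38)
DONE. 4 tokens: [ID, STR, ID, STAR]

Answer: 4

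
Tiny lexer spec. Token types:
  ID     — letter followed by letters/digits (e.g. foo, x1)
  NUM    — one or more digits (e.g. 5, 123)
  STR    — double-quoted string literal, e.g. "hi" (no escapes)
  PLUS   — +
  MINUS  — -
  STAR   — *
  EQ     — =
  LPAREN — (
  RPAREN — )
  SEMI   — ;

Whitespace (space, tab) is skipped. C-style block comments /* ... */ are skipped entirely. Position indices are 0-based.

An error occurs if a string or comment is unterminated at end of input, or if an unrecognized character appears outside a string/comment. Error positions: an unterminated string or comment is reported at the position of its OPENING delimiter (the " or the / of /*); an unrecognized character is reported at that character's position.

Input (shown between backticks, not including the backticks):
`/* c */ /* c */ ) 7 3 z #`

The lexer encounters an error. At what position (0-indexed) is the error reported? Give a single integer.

pos=0: enter COMMENT mode (saw '/*')
exit COMMENT mode (now at pos=7)
pos=8: enter COMMENT mode (saw '/*')
exit COMMENT mode (now at pos=15)
pos=16: emit RPAREN ')'
pos=18: emit NUM '7' (now at pos=19)
pos=20: emit NUM '3' (now at pos=21)
pos=22: emit ID 'z' (now at pos=23)
pos=24: ERROR — unrecognized char '#'

Answer: 24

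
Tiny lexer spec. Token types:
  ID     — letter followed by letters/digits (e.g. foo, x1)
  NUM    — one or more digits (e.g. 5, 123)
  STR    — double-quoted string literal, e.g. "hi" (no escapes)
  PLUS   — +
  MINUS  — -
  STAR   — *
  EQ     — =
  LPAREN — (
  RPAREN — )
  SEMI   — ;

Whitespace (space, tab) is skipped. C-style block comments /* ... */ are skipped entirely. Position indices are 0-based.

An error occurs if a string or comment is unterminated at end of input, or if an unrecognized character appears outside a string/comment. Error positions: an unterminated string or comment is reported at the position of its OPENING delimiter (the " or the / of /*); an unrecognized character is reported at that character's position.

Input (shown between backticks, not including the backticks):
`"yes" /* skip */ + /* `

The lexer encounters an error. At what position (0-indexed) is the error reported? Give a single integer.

pos=0: enter STRING mode
pos=0: emit STR "yes" (now at pos=5)
pos=6: enter COMMENT mode (saw '/*')
exit COMMENT mode (now at pos=16)
pos=17: emit PLUS '+'
pos=19: enter COMMENT mode (saw '/*')
pos=19: ERROR — unterminated comment (reached EOF)

Answer: 19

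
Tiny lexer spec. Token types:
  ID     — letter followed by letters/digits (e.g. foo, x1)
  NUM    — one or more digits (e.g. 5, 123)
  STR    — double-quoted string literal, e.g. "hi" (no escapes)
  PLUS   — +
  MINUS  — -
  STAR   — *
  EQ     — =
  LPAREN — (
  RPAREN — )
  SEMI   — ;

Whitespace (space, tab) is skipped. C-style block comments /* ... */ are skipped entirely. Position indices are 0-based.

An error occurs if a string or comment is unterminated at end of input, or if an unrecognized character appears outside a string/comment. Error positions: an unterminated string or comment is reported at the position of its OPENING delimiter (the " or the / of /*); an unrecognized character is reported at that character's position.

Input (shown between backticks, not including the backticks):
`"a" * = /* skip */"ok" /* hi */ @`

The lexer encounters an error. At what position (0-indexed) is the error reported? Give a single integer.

Answer: 32

Derivation:
pos=0: enter STRING mode
pos=0: emit STR "a" (now at pos=3)
pos=4: emit STAR '*'
pos=6: emit EQ '='
pos=8: enter COMMENT mode (saw '/*')
exit COMMENT mode (now at pos=18)
pos=18: enter STRING mode
pos=18: emit STR "ok" (now at pos=22)
pos=23: enter COMMENT mode (saw '/*')
exit COMMENT mode (now at pos=31)
pos=32: ERROR — unrecognized char '@'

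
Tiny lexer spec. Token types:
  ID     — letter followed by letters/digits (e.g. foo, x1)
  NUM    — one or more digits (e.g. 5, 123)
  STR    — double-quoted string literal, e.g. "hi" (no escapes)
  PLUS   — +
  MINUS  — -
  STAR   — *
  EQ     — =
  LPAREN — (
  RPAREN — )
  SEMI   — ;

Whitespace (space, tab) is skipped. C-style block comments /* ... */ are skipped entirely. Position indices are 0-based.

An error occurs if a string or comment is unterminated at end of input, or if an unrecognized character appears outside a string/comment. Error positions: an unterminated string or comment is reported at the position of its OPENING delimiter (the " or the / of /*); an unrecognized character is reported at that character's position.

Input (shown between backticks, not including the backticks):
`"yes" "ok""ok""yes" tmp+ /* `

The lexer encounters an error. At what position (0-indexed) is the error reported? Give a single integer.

pos=0: enter STRING mode
pos=0: emit STR "yes" (now at pos=5)
pos=6: enter STRING mode
pos=6: emit STR "ok" (now at pos=10)
pos=10: enter STRING mode
pos=10: emit STR "ok" (now at pos=14)
pos=14: enter STRING mode
pos=14: emit STR "yes" (now at pos=19)
pos=20: emit ID 'tmp' (now at pos=23)
pos=23: emit PLUS '+'
pos=25: enter COMMENT mode (saw '/*')
pos=25: ERROR — unterminated comment (reached EOF)

Answer: 25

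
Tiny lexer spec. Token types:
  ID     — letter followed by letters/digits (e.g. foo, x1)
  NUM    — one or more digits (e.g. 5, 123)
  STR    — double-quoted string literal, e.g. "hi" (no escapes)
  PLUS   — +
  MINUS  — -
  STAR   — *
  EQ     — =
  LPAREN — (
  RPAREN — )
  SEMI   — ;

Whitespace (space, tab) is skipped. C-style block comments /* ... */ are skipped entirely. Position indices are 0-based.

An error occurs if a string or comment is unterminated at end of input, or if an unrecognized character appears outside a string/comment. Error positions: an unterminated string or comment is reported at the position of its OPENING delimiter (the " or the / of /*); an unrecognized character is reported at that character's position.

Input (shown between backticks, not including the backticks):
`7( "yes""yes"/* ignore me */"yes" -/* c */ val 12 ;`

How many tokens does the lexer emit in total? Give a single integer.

Answer: 9

Derivation:
pos=0: emit NUM '7' (now at pos=1)
pos=1: emit LPAREN '('
pos=3: enter STRING mode
pos=3: emit STR "yes" (now at pos=8)
pos=8: enter STRING mode
pos=8: emit STR "yes" (now at pos=13)
pos=13: enter COMMENT mode (saw '/*')
exit COMMENT mode (now at pos=28)
pos=28: enter STRING mode
pos=28: emit STR "yes" (now at pos=33)
pos=34: emit MINUS '-'
pos=35: enter COMMENT mode (saw '/*')
exit COMMENT mode (now at pos=42)
pos=43: emit ID 'val' (now at pos=46)
pos=47: emit NUM '12' (now at pos=49)
pos=50: emit SEMI ';'
DONE. 9 tokens: [NUM, LPAREN, STR, STR, STR, MINUS, ID, NUM, SEMI]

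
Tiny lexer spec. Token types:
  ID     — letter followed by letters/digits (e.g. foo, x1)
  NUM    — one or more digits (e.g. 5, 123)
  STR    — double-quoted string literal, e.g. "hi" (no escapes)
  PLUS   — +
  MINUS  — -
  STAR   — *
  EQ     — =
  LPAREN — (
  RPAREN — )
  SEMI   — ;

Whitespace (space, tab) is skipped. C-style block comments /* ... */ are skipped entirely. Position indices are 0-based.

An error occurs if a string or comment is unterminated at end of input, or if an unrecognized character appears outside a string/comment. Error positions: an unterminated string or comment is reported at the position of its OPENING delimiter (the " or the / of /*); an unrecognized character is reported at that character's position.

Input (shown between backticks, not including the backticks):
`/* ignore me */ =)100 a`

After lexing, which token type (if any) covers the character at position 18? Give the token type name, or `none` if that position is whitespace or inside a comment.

Answer: NUM

Derivation:
pos=0: enter COMMENT mode (saw '/*')
exit COMMENT mode (now at pos=15)
pos=16: emit EQ '='
pos=17: emit RPAREN ')'
pos=18: emit NUM '100' (now at pos=21)
pos=22: emit ID 'a' (now at pos=23)
DONE. 4 tokens: [EQ, RPAREN, NUM, ID]
Position 18: char is '1' -> NUM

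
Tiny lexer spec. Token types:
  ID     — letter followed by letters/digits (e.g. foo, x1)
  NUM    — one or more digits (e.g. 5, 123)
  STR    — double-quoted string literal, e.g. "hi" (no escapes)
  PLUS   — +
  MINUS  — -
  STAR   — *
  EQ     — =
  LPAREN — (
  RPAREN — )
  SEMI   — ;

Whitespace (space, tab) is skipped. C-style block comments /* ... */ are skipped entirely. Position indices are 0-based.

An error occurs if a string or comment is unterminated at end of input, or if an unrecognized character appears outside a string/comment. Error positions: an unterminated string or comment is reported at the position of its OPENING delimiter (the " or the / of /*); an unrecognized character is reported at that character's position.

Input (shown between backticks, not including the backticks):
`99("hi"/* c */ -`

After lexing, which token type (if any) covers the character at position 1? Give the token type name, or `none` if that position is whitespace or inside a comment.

pos=0: emit NUM '99' (now at pos=2)
pos=2: emit LPAREN '('
pos=3: enter STRING mode
pos=3: emit STR "hi" (now at pos=7)
pos=7: enter COMMENT mode (saw '/*')
exit COMMENT mode (now at pos=14)
pos=15: emit MINUS '-'
DONE. 4 tokens: [NUM, LPAREN, STR, MINUS]
Position 1: char is '9' -> NUM

Answer: NUM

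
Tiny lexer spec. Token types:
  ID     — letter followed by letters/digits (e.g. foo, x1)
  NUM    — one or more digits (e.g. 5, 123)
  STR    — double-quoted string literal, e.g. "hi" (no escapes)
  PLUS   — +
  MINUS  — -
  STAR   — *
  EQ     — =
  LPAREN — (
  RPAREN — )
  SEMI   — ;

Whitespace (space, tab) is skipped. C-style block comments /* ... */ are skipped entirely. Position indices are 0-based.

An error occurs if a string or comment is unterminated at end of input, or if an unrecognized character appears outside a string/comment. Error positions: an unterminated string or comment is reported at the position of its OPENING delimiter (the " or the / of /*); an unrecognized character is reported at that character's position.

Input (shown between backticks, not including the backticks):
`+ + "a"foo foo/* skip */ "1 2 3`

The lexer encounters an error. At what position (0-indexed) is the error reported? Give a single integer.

pos=0: emit PLUS '+'
pos=2: emit PLUS '+'
pos=4: enter STRING mode
pos=4: emit STR "a" (now at pos=7)
pos=7: emit ID 'foo' (now at pos=10)
pos=11: emit ID 'foo' (now at pos=14)
pos=14: enter COMMENT mode (saw '/*')
exit COMMENT mode (now at pos=24)
pos=25: enter STRING mode
pos=25: ERROR — unterminated string

Answer: 25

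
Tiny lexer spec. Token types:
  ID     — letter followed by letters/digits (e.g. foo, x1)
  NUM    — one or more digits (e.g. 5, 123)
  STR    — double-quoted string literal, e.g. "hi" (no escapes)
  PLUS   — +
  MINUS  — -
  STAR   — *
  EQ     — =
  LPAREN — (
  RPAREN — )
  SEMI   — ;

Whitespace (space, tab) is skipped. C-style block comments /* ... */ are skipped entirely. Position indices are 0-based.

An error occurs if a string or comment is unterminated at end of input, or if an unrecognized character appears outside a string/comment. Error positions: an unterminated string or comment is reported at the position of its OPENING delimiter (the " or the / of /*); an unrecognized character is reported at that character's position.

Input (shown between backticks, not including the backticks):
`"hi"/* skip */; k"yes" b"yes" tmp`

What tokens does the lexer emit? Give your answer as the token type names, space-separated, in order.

pos=0: enter STRING mode
pos=0: emit STR "hi" (now at pos=4)
pos=4: enter COMMENT mode (saw '/*')
exit COMMENT mode (now at pos=14)
pos=14: emit SEMI ';'
pos=16: emit ID 'k' (now at pos=17)
pos=17: enter STRING mode
pos=17: emit STR "yes" (now at pos=22)
pos=23: emit ID 'b' (now at pos=24)
pos=24: enter STRING mode
pos=24: emit STR "yes" (now at pos=29)
pos=30: emit ID 'tmp' (now at pos=33)
DONE. 7 tokens: [STR, SEMI, ID, STR, ID, STR, ID]

Answer: STR SEMI ID STR ID STR ID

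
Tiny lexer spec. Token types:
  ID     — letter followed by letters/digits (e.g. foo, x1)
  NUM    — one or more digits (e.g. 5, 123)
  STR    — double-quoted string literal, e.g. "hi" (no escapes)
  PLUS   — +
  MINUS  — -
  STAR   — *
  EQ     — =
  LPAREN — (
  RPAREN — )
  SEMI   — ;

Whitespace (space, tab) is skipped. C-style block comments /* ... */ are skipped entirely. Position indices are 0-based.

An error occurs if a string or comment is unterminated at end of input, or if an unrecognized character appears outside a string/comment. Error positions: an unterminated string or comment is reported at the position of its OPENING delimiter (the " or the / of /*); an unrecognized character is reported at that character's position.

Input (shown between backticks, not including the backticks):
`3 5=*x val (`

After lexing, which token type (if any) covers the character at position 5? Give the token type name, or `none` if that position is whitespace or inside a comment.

pos=0: emit NUM '3' (now at pos=1)
pos=2: emit NUM '5' (now at pos=3)
pos=3: emit EQ '='
pos=4: emit STAR '*'
pos=5: emit ID 'x' (now at pos=6)
pos=7: emit ID 'val' (now at pos=10)
pos=11: emit LPAREN '('
DONE. 7 tokens: [NUM, NUM, EQ, STAR, ID, ID, LPAREN]
Position 5: char is 'x' -> ID

Answer: ID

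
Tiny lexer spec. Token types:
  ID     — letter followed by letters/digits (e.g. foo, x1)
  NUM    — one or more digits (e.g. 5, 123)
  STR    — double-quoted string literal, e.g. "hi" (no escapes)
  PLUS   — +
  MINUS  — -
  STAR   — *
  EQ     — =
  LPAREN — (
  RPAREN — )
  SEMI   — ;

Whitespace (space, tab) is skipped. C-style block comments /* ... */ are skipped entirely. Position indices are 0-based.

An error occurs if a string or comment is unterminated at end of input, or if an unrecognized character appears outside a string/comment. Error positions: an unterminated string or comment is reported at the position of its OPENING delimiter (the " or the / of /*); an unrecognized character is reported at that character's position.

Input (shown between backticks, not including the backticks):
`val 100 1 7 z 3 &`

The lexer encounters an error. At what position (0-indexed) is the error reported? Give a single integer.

pos=0: emit ID 'val' (now at pos=3)
pos=4: emit NUM '100' (now at pos=7)
pos=8: emit NUM '1' (now at pos=9)
pos=10: emit NUM '7' (now at pos=11)
pos=12: emit ID 'z' (now at pos=13)
pos=14: emit NUM '3' (now at pos=15)
pos=16: ERROR — unrecognized char '&'

Answer: 16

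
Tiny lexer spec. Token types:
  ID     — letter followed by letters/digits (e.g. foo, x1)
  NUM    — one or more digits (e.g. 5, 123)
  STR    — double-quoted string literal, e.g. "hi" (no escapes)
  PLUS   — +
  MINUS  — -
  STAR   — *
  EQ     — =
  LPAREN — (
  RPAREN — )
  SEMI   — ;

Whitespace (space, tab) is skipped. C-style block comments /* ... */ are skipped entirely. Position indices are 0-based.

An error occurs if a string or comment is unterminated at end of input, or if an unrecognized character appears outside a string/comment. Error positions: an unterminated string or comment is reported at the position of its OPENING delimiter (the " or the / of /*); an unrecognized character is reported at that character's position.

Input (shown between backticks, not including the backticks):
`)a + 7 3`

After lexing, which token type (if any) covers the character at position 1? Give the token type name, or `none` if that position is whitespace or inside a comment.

pos=0: emit RPAREN ')'
pos=1: emit ID 'a' (now at pos=2)
pos=3: emit PLUS '+'
pos=5: emit NUM '7' (now at pos=6)
pos=7: emit NUM '3' (now at pos=8)
DONE. 5 tokens: [RPAREN, ID, PLUS, NUM, NUM]
Position 1: char is 'a' -> ID

Answer: ID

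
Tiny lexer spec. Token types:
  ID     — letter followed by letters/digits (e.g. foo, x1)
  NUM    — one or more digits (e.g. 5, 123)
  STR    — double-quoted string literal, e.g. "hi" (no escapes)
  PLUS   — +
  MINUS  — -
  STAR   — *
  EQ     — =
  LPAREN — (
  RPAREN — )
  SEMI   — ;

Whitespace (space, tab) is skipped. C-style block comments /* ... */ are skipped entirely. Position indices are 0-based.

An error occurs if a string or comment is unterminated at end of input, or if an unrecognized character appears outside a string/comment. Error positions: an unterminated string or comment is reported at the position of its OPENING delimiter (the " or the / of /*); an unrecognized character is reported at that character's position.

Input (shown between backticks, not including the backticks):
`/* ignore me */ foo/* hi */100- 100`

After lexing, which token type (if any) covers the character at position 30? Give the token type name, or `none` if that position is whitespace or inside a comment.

Answer: MINUS

Derivation:
pos=0: enter COMMENT mode (saw '/*')
exit COMMENT mode (now at pos=15)
pos=16: emit ID 'foo' (now at pos=19)
pos=19: enter COMMENT mode (saw '/*')
exit COMMENT mode (now at pos=27)
pos=27: emit NUM '100' (now at pos=30)
pos=30: emit MINUS '-'
pos=32: emit NUM '100' (now at pos=35)
DONE. 4 tokens: [ID, NUM, MINUS, NUM]
Position 30: char is '-' -> MINUS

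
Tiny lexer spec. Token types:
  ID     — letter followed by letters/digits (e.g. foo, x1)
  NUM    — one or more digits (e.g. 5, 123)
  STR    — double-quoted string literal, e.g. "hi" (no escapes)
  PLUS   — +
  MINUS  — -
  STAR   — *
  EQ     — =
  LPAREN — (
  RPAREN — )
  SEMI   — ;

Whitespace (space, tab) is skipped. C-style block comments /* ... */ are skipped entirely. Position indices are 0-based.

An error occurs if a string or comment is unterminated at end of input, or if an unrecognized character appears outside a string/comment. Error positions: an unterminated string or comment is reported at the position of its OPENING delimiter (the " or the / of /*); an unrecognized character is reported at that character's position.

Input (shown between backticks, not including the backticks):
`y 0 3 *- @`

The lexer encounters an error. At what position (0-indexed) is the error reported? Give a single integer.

pos=0: emit ID 'y' (now at pos=1)
pos=2: emit NUM '0' (now at pos=3)
pos=4: emit NUM '3' (now at pos=5)
pos=6: emit STAR '*'
pos=7: emit MINUS '-'
pos=9: ERROR — unrecognized char '@'

Answer: 9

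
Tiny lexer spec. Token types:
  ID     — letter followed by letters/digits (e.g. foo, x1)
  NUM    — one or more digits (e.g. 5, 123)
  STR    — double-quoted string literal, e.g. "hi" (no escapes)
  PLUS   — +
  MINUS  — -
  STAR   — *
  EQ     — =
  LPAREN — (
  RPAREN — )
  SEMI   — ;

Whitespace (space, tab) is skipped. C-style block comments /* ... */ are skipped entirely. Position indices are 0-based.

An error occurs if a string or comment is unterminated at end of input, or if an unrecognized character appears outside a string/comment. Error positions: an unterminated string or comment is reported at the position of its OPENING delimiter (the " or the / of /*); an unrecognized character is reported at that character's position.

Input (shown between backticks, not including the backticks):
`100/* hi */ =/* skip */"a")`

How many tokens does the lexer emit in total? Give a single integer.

pos=0: emit NUM '100' (now at pos=3)
pos=3: enter COMMENT mode (saw '/*')
exit COMMENT mode (now at pos=11)
pos=12: emit EQ '='
pos=13: enter COMMENT mode (saw '/*')
exit COMMENT mode (now at pos=23)
pos=23: enter STRING mode
pos=23: emit STR "a" (now at pos=26)
pos=26: emit RPAREN ')'
DONE. 4 tokens: [NUM, EQ, STR, RPAREN]

Answer: 4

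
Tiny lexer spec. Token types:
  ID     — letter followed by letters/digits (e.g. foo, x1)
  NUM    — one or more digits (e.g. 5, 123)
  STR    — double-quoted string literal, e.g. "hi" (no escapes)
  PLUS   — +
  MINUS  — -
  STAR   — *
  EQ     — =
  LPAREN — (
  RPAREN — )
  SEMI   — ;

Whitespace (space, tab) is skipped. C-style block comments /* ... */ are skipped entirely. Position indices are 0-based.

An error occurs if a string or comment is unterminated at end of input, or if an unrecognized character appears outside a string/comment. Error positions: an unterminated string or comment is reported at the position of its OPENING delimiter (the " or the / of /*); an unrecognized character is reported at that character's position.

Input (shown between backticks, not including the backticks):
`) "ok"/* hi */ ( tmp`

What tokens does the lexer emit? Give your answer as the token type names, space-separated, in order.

pos=0: emit RPAREN ')'
pos=2: enter STRING mode
pos=2: emit STR "ok" (now at pos=6)
pos=6: enter COMMENT mode (saw '/*')
exit COMMENT mode (now at pos=14)
pos=15: emit LPAREN '('
pos=17: emit ID 'tmp' (now at pos=20)
DONE. 4 tokens: [RPAREN, STR, LPAREN, ID]

Answer: RPAREN STR LPAREN ID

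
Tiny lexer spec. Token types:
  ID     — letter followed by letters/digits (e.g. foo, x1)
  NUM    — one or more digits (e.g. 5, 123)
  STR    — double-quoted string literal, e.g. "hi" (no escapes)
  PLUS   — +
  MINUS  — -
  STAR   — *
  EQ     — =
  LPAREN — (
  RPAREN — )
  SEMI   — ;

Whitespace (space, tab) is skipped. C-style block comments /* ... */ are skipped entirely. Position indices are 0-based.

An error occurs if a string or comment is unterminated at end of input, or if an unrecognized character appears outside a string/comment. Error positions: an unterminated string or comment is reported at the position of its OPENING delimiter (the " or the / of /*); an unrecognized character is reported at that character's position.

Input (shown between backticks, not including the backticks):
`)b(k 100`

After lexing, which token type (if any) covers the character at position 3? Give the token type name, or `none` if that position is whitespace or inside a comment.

pos=0: emit RPAREN ')'
pos=1: emit ID 'b' (now at pos=2)
pos=2: emit LPAREN '('
pos=3: emit ID 'k' (now at pos=4)
pos=5: emit NUM '100' (now at pos=8)
DONE. 5 tokens: [RPAREN, ID, LPAREN, ID, NUM]
Position 3: char is 'k' -> ID

Answer: ID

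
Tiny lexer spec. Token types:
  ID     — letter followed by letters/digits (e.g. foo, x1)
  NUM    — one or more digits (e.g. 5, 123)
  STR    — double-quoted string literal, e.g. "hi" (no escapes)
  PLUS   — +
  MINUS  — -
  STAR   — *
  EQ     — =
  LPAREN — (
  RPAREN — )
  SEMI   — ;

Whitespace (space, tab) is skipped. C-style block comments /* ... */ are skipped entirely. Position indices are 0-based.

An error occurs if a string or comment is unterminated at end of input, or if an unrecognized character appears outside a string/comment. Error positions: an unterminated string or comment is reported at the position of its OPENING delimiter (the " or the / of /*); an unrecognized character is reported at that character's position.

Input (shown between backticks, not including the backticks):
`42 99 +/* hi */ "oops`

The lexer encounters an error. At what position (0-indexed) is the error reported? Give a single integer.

pos=0: emit NUM '42' (now at pos=2)
pos=3: emit NUM '99' (now at pos=5)
pos=6: emit PLUS '+'
pos=7: enter COMMENT mode (saw '/*')
exit COMMENT mode (now at pos=15)
pos=16: enter STRING mode
pos=16: ERROR — unterminated string

Answer: 16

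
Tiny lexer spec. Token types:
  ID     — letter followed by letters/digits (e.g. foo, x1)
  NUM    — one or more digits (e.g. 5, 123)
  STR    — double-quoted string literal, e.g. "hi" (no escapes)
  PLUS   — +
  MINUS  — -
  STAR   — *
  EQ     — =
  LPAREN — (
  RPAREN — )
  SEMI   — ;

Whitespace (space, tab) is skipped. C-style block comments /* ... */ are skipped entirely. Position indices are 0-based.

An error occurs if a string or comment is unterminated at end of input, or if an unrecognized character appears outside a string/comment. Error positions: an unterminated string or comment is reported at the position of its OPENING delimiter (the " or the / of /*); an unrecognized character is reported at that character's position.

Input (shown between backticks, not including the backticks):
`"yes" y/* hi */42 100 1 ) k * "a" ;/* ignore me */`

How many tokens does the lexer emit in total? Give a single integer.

Answer: 10

Derivation:
pos=0: enter STRING mode
pos=0: emit STR "yes" (now at pos=5)
pos=6: emit ID 'y' (now at pos=7)
pos=7: enter COMMENT mode (saw '/*')
exit COMMENT mode (now at pos=15)
pos=15: emit NUM '42' (now at pos=17)
pos=18: emit NUM '100' (now at pos=21)
pos=22: emit NUM '1' (now at pos=23)
pos=24: emit RPAREN ')'
pos=26: emit ID 'k' (now at pos=27)
pos=28: emit STAR '*'
pos=30: enter STRING mode
pos=30: emit STR "a" (now at pos=33)
pos=34: emit SEMI ';'
pos=35: enter COMMENT mode (saw '/*')
exit COMMENT mode (now at pos=50)
DONE. 10 tokens: [STR, ID, NUM, NUM, NUM, RPAREN, ID, STAR, STR, SEMI]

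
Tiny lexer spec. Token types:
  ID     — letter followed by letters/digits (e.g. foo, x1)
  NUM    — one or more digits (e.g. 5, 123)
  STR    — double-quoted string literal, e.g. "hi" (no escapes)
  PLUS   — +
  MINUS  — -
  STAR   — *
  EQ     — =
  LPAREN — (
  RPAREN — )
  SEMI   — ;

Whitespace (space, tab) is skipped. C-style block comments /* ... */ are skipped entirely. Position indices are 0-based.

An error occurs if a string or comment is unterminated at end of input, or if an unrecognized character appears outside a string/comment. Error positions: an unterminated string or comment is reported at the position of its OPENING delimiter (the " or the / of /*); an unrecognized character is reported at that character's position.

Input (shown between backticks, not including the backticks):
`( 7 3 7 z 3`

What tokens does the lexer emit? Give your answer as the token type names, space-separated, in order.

Answer: LPAREN NUM NUM NUM ID NUM

Derivation:
pos=0: emit LPAREN '('
pos=2: emit NUM '7' (now at pos=3)
pos=4: emit NUM '3' (now at pos=5)
pos=6: emit NUM '7' (now at pos=7)
pos=8: emit ID 'z' (now at pos=9)
pos=10: emit NUM '3' (now at pos=11)
DONE. 6 tokens: [LPAREN, NUM, NUM, NUM, ID, NUM]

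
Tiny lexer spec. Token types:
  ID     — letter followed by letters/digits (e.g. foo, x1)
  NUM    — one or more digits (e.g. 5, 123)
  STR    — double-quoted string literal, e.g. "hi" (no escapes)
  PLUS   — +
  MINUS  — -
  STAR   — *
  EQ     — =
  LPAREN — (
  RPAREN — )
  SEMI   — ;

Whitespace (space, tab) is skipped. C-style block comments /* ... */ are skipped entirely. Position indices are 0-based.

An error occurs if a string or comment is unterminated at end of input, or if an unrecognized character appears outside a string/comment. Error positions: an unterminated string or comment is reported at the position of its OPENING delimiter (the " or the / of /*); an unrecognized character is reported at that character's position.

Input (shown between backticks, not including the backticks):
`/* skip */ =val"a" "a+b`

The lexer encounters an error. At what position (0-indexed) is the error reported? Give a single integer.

pos=0: enter COMMENT mode (saw '/*')
exit COMMENT mode (now at pos=10)
pos=11: emit EQ '='
pos=12: emit ID 'val' (now at pos=15)
pos=15: enter STRING mode
pos=15: emit STR "a" (now at pos=18)
pos=19: enter STRING mode
pos=19: ERROR — unterminated string

Answer: 19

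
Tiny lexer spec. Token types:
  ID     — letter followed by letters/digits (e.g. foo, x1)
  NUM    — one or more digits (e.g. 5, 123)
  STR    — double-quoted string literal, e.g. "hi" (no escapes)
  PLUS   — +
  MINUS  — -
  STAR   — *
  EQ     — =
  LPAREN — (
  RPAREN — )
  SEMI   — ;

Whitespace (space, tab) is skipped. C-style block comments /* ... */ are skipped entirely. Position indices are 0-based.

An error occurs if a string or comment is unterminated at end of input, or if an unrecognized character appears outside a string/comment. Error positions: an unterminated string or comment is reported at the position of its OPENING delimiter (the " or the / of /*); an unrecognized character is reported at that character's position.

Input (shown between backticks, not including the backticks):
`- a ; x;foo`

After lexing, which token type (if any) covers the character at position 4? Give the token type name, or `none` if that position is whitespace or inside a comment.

Answer: SEMI

Derivation:
pos=0: emit MINUS '-'
pos=2: emit ID 'a' (now at pos=3)
pos=4: emit SEMI ';'
pos=6: emit ID 'x' (now at pos=7)
pos=7: emit SEMI ';'
pos=8: emit ID 'foo' (now at pos=11)
DONE. 6 tokens: [MINUS, ID, SEMI, ID, SEMI, ID]
Position 4: char is ';' -> SEMI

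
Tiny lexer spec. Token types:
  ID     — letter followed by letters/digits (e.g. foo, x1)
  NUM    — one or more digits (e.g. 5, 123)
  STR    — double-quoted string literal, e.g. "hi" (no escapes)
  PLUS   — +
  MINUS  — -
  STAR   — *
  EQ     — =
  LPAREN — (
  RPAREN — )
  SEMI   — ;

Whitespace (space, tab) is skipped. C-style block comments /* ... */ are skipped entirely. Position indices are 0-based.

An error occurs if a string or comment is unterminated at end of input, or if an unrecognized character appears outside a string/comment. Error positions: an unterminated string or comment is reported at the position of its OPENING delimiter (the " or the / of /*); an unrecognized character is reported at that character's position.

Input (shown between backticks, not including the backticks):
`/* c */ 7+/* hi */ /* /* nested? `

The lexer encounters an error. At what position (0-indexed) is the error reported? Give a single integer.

pos=0: enter COMMENT mode (saw '/*')
exit COMMENT mode (now at pos=7)
pos=8: emit NUM '7' (now at pos=9)
pos=9: emit PLUS '+'
pos=10: enter COMMENT mode (saw '/*')
exit COMMENT mode (now at pos=18)
pos=19: enter COMMENT mode (saw '/*')
pos=19: ERROR — unterminated comment (reached EOF)

Answer: 19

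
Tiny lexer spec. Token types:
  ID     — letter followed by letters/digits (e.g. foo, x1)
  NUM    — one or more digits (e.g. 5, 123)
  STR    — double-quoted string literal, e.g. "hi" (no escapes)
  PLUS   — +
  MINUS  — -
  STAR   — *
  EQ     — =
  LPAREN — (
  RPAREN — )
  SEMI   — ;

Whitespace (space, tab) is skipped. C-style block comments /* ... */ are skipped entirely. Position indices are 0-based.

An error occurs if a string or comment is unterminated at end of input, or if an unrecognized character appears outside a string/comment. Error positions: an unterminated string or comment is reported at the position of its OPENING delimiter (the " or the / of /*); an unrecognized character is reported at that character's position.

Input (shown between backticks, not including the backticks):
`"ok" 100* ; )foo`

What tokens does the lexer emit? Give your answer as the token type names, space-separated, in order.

pos=0: enter STRING mode
pos=0: emit STR "ok" (now at pos=4)
pos=5: emit NUM '100' (now at pos=8)
pos=8: emit STAR '*'
pos=10: emit SEMI ';'
pos=12: emit RPAREN ')'
pos=13: emit ID 'foo' (now at pos=16)
DONE. 6 tokens: [STR, NUM, STAR, SEMI, RPAREN, ID]

Answer: STR NUM STAR SEMI RPAREN ID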